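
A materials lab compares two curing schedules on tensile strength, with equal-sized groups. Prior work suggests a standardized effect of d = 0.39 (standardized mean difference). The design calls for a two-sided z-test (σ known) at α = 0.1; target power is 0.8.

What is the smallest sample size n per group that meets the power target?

For power 0.8 need Φ(δ − z_{0.05}) = 0.8, so δ = z_{0.05} + z_{0.20} = 1.645 + 0.842 = 2.486.
(The Φ(−δ − z_{α/2}) term is vanishingly small for δ > 0 and is dropped in the standard sample-size formula.)
δ = d·√(n/2) ⇒ n = 2(δ/d)² = 2 × (2.486 / 0.39)² = 81.30.
Rounding up, n = 82 per group.

n = 82 per group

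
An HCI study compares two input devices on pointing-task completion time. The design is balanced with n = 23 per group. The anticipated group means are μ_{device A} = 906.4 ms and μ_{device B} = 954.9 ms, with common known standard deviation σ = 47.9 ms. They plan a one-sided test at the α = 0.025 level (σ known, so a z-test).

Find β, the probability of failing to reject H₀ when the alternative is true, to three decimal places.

Standardized effect: d = |μ_{device A} − μ_{device B}| / σ = |906.4 − 954.9| / 47.9 = 1.0125
Noncentrality parameter: δ = d·√(n/2) = 1.0125 × √(23/2) = 3.4336
One-sided α = 0.025 → critical value z_{0.025} = 1.960.
Power = P(Z > 1.960 − δ) = Φ(1.474) = 0.9297.
Type II error: β = 1 − power = 1 − 0.9297 = 0.0703.

β ≈ 0.070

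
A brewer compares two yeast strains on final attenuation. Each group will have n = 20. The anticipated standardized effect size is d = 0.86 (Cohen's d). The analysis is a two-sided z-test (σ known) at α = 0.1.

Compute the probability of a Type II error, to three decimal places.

β ≈ 0.141

Noncentrality parameter: δ = d·√(n/2) = 0.86 × √(20/2) = 2.7196
Critical value for a two-sided test at α = 0.1: z_{α/2} = 1.645.
Power = Φ(δ − 1.645) + Φ(−δ − 1.645) = Φ(1.075) + Φ(-4.364) = 0.8587 + 0.0000 = 0.8588.
Type II error: β = 1 − power = 1 − 0.8588 = 0.1412.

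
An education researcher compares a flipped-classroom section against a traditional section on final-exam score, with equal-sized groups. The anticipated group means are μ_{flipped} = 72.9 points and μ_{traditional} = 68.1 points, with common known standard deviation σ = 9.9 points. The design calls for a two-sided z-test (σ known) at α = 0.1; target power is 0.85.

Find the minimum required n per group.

n = 62 per group

Standardized effect: d = |μ_{flipped} − μ_{traditional}| / σ = |72.9 − 68.1| / 9.9 = 0.4848
For power 0.85 need Φ(δ − z_{0.05}) = 0.85, so δ = z_{0.05} + z_{0.15} = 1.645 + 1.036 = 2.681.
(The Φ(−δ − z_{α/2}) term is vanishingly small for δ > 0 and is dropped in the standard sample-size formula.)
δ = d·√(n/2) ⇒ n = 2(δ/d)² = 2 × (2.681 / 0.4848)² = 61.17.
Rounding up, n = 62 per group.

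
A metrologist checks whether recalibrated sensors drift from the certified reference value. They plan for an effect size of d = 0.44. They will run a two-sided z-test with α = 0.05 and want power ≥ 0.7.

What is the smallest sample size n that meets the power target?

For power 0.7 need Φ(δ − z_{0.025}) = 0.7, so δ = z_{0.025} + z_{0.30} = 1.960 + 0.524 = 2.484.
(For δ > 0 the lower-tail rejection region contributes negligibly to power, so the one-term inversion is standard.)
δ = d·√n ⇒ n = (δ/d)² = (2.484 / 0.44)² = 31.88.
Round up to the next whole unit.

n = 32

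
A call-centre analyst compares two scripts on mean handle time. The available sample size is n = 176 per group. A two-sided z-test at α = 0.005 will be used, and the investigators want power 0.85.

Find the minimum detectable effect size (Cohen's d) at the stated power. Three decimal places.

Need Φ(δ − 2.807) = 0.85, so δ = 2.807 + 1.036 = 3.843.
(Lower-tail contribution to power is negligible for δ > 0.)
δ = d·√(n/2) ⇒ d = δ/√(n/2) = 3.843/√(176/2) = 0.4097.

d ≈ 0.410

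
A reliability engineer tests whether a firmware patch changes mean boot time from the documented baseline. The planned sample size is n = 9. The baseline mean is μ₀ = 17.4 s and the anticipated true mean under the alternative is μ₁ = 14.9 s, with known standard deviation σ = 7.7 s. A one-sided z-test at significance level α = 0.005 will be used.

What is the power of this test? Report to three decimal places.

Standardized effect: d = |μ₁ − μ₀| / σ = |14.9 − 17.4| / 7.7 = 0.3247
Noncentrality parameter: λ = d·√n = 0.3247 × √9 = 0.9740
Critical value for a one-sided test at α = 0.005: z_α = 2.576.
Power = Φ(λ − 2.576) = Φ(-1.602) = 0.0546.

Power ≈ 0.055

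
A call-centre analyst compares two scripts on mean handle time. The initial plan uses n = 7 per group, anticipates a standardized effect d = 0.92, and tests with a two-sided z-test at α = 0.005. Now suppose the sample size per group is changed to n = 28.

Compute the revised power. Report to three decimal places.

Power ≈ 0.737

With n = 28 per group: δ = d·√(n/2) = 0.92 × √(28/2) = 3.4423. Critical value z_{0.0025} = 2.807.
Revised power = Φ(δ − 2.807) + Φ(−δ − 2.807) = Φ(0.635) + Φ(-6.249) = 0.7374 + 0.0000 = 0.7374.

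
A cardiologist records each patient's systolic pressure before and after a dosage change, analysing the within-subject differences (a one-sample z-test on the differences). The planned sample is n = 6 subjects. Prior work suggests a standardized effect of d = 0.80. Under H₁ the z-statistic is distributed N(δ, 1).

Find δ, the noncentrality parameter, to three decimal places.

The noncentrality parameter scales effect size by the design's sample-size factor: δ = d·√n = 0.80 × √6 = 1.9596

δ ≈ 1.960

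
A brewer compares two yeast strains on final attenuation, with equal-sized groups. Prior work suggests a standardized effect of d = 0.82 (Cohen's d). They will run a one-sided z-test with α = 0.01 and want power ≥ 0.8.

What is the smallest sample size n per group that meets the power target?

n = 30 per group

For power 0.8 need Φ(δ − z_{0.01}) = 0.8, so δ = z_{0.01} + z_{0.20} = 2.326 + 0.842 = 3.168.
δ = d·√(n/2) ⇒ n = 2(δ/d)² = 2 × (3.168 / 0.82)² = 29.85.
Round up to the next whole unit.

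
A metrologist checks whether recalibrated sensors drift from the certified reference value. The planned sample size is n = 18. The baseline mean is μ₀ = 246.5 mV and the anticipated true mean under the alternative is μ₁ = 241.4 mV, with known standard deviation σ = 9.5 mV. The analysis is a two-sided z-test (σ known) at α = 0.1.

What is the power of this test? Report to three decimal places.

Standardized effect: d = |μ₁ − μ₀| / σ = |241.4 − 246.5| / 9.5 = 0.5368
Noncentrality parameter: δ = d·√n = 0.5368 × √18 = 2.2776
Critical value for a two-sided test at α = 0.1: z_{α/2} = 1.645.
Power = Φ(δ − 1.645) + Φ(−δ − 1.645) = Φ(0.633) + Φ(-3.922) = 0.7366 + 0.0000 = 0.7366.

Power ≈ 0.737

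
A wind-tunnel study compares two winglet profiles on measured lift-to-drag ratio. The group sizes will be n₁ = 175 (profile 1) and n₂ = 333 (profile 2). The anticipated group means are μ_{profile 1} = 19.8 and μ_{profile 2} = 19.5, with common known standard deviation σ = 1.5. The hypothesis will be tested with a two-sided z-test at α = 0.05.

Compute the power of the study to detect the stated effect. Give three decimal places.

Standardized effect: d = |μ_{profile 1} − μ_{profile 2}| / σ = |19.8 − 19.5| / 1.5 = 0.2000
Noncentrality parameter: δ = d / √(1/n₁ + 1/n₂) = 0.2000 / √(1/175 + 1/333) = 2.1421
Two-sided α = 0.05 → critical value z_{0.025} = 1.960.
Power = Φ(δ − 1.960) + Φ(−δ − 1.960) = Φ(0.182) + Φ(-4.102) = 0.5723 + 0.0000 = 0.5723.

Power ≈ 0.572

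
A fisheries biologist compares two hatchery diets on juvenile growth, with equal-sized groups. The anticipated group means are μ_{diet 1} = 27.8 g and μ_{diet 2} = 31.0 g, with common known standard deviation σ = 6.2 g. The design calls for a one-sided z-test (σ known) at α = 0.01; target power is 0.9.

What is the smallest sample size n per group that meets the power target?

Standardized effect: d = |μ_{diet 1} − μ_{diet 2}| / σ = |27.8 − 31.0| / 6.2 = 0.5161
For power 0.9 need Φ(δ − z_{0.01}) = 0.9, so δ = z_{0.01} + z_{0.10} = 2.326 + 1.282 = 3.608.
δ = d·√(n/2) ⇒ n = 2(δ/d)² = 2 × (3.608 / 0.5161)² = 97.73.
Round up to the next whole unit.

n = 98 per group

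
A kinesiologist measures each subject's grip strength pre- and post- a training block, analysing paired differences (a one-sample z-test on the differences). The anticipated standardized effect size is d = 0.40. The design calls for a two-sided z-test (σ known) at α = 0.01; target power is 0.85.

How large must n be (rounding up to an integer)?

Set Φ(δ − 2.576) = 0.85; then δ − 2.576 = Φ⁻¹(0.85) = 1.036, giving δ = 3.612.
(For δ > 0 the lower-tail rejection region contributes negligibly to power, so the one-term inversion is standard.)
δ = d·√n ⇒ n = (δ/d)² = (3.612 / 0.40)² = 81.55.
Round up to the next whole unit.

n = 82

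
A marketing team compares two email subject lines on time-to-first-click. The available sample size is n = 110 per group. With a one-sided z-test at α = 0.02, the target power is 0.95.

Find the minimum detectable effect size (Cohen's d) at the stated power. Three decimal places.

Need Φ(δ − 2.054) = 0.95, so δ = 2.054 + 1.645 = 3.699.
δ = d·√(n/2) ⇒ d = δ/√(n/2) = 3.699/√(110/2) = 0.4987.

d ≈ 0.499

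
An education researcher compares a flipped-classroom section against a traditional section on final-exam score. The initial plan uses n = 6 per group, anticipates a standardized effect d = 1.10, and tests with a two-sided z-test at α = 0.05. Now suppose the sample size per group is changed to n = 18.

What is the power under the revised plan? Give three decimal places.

Power ≈ 0.910

With n = 18 per group: δ = d·√(n/2) = 1.10 × √(18/2) = 3.3000. Critical value z_{0.025} = 1.960.
Revised power = Φ(δ − 1.960) + Φ(−δ − 1.960) = Φ(1.340) + Φ(-5.260) = 0.9099 + 0.0000 = 0.9099.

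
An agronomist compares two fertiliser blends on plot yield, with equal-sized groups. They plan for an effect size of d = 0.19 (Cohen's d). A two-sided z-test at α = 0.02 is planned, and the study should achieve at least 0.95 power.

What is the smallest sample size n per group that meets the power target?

n = 874 per group

Set Φ(δ − 2.326) = 0.95; then δ − 2.326 = Φ⁻¹(0.95) = 1.645, giving δ = 3.971.
(Ignoring the negligible lower-tail rejection probability gives the usual closed-form inversion.)
δ = d·√(n/2) ⇒ n = 2(δ/d)² = 2 × (3.971 / 0.19)² = 873.71.
Round up to the next whole unit.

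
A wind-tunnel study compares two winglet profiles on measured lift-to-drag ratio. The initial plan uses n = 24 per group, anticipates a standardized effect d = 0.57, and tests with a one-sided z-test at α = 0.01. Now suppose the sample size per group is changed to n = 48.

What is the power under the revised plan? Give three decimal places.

With n = 48 per group: δ = d·√(n/2) = 0.57 × √(48/2) = 2.7924. Critical value z_{0.01} = 2.326.
Revised power = P(Z > 2.326 − δ) = Φ(0.466) = 0.6794.

Power ≈ 0.679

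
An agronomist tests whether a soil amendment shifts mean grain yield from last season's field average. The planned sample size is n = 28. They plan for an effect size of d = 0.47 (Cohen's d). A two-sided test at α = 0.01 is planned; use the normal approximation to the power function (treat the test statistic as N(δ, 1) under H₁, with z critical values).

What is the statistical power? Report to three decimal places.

Noncentrality parameter: δ = d·√n = 0.47 × √28 = 2.4870
Two-sided α = 0.01 → critical value z_{0.005} = 2.576.
Power = Φ(δ − 2.576) + Φ(−δ − 2.576) = Φ(-0.089) + Φ(-5.063) = 0.4646 + 0.0000 = 0.4646.

Power ≈ 0.465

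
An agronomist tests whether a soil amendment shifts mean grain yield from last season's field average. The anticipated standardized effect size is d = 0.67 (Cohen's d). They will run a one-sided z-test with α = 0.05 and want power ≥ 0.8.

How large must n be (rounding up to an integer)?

Set Φ(δ − 1.645) = 0.8; then δ − 1.645 = Φ⁻¹(0.8) = 0.842, giving δ = 2.486.
δ = d·√n ⇒ n = (δ/d)² = (2.486 / 0.67)² = 13.77.
Rounding up, n = 14.

n = 14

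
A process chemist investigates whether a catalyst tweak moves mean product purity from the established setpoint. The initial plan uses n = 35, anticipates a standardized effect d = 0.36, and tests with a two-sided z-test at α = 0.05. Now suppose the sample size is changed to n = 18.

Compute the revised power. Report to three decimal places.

With n = 18: δ = d·√n = 0.36 × √18 = 1.5274. Critical value z_{0.025} = 1.960.
Revised power = Φ(δ − 1.960) + Φ(−δ − 1.960) = Φ(-0.433) + Φ(-3.487) = 0.3326 + 0.0002 = 0.3329.

Power ≈ 0.333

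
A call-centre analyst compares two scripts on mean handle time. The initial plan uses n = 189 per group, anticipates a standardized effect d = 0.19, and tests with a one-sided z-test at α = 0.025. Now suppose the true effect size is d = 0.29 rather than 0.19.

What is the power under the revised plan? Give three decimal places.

Power ≈ 0.805

With d = 0.29: δ = d·√(n/2) = 0.29 × √(189/2) = 2.8191. Critical value z_{0.025} = 1.960.
Revised power = Φ(δ − 1.960) = Φ(0.859) = 0.8049.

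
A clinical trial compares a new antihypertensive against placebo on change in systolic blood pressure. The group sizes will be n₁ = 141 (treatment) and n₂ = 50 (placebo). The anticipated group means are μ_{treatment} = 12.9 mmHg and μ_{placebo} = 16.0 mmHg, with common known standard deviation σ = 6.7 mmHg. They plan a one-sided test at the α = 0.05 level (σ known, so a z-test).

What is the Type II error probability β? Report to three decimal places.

Standardized effect: d = |μ_{treatment} − μ_{placebo}| / σ = |12.9 − 16.0| / 6.7 = 0.4627
Noncentrality parameter: δ = d / √(1/n₁ + 1/n₂) = 0.4627 / √(1/141 + 1/50) = 2.8110
Critical value for a one-sided test at α = 0.05: z_α = 1.645.
Power = P(Z > 1.645 − δ) = Φ(1.166) = 0.8782.
Type II error: β = 1 − power = 1 − 0.8782 = 0.1218.

β ≈ 0.122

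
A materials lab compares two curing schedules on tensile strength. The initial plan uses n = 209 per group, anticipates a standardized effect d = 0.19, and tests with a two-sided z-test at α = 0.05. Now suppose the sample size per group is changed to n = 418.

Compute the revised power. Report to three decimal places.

With n = 418 per group: δ = d·√(n/2) = 0.19 × √(418/2) = 2.7468. Critical value z_{0.025} = 1.960.
Revised power = Φ(δ − 1.960) + Φ(−δ − 1.960) = Φ(0.787) + Φ(-4.707) = 0.7843 + 0.0000 = 0.7843.

Power ≈ 0.784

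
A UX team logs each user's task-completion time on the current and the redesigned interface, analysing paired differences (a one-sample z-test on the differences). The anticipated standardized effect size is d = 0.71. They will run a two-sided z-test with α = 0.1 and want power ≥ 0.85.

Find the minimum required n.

For power 0.85 need Φ(δ − z_{0.05}) = 0.85, so δ = z_{0.05} + z_{0.15} = 1.645 + 1.036 = 2.681.
(Ignoring the negligible lower-tail rejection probability gives the usual closed-form inversion.)
δ = d·√n ⇒ n = (δ/d)² = (2.681 / 0.71)² = 14.26.
Rounding up, n = 15.

n = 15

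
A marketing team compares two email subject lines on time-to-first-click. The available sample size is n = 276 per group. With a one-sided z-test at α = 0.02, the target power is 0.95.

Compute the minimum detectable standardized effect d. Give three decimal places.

d ≈ 0.315

Need Φ(δ − 2.054) = 0.95, so δ = 2.054 + 1.645 = 3.699.
δ = d·√(n/2) ⇒ d = δ/√(n/2) = 3.699/√(276/2) = 0.3148.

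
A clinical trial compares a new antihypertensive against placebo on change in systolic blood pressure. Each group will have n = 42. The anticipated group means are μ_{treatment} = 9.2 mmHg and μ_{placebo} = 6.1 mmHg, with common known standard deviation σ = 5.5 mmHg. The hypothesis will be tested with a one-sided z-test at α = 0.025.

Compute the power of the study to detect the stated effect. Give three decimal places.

Power ≈ 0.733

Standardized effect: d = |μ_{treatment} − μ_{placebo}| / σ = |9.2 − 6.1| / 5.5 = 0.5636
Noncentrality parameter: δ = d·√(n/2) = 0.5636 × √(42/2) = 2.5829
Critical value for a one-sided test at α = 0.025: z_α = 1.960.
Power = P(Z > 1.960 − δ) = Φ(0.623) = 0.7333.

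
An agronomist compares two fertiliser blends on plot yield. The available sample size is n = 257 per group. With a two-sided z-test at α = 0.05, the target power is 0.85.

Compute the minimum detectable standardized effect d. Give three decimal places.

d ≈ 0.264

Required noncentrality: δ = z_{0.025} + z_{0.15} = 1.960 + 1.036 = 2.996.
(Lower-tail contribution to power is negligible for δ > 0.)
δ = d·√(n/2) ⇒ d = δ/√(n/2) = 2.996/√(257/2) = 0.2643.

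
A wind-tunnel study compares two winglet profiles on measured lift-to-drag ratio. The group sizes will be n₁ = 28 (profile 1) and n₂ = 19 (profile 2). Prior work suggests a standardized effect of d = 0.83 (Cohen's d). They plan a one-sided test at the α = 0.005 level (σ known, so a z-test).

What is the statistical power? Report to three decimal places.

Noncentrality parameter: δ = d / √(1/n₁ + 1/n₂) = 0.83 / √(1/28 + 1/19) = 2.7924
Critical value for a one-sided test at α = 0.005: z_α = 2.576.
Power = P(Z > 2.576 − δ) = Φ(0.217) = 0.5857.

Power ≈ 0.586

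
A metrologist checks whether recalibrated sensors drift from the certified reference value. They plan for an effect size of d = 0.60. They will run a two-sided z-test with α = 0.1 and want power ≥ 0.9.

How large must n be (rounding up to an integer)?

For power 0.9 need Φ(δ − z_{0.05}) = 0.9, so δ = z_{0.05} + z_{0.10} = 1.645 + 1.282 = 2.926.
(The Φ(−δ − z_{α/2}) term is vanishingly small for δ > 0 and is dropped in the standard sample-size formula.)
δ = d·√n ⇒ n = (δ/d)² = (2.926 / 0.60)² = 23.79.
Round up to the next whole unit.

n = 24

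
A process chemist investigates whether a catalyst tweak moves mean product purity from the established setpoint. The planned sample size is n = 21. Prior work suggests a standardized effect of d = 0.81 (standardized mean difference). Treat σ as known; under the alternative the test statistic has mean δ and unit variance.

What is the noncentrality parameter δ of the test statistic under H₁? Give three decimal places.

δ ≈ 3.712

δ = d·√n = 0.81 × √21 = 3.7119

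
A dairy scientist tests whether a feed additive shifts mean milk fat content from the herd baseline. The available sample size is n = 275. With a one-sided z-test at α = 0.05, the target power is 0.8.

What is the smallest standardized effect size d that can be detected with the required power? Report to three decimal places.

d ≈ 0.150

Required noncentrality: δ = z_{0.05} + z_{0.20} = 1.645 + 0.842 = 2.486.
δ = d·√n ⇒ d = δ/√n = 2.486/√275 = 0.1499.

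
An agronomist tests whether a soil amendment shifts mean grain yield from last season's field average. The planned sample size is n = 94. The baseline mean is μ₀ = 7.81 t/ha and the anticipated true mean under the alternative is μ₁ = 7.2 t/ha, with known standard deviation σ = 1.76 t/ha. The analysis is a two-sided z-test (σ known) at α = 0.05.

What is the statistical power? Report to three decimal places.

Power ≈ 0.919

Standardized effect: d = |μ₁ − μ₀| / σ = |7.2 − 7.81| / 1.76 = 0.3466
Noncentrality parameter: δ = d·√n = 0.3466 × √94 = 3.3603
Critical value for a two-sided test at α = 0.05: z_{α/2} = 1.960.
Power = Φ(δ − 1.960) + Φ(−δ − 1.960) = Φ(1.400) + Φ(-5.320) = 0.9193 + 0.0000 = 0.9193.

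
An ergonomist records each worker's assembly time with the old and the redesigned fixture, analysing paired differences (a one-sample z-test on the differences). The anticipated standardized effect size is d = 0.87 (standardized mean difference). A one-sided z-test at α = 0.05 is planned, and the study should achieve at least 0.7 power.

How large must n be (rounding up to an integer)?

n = 7

For power 0.7 need Φ(δ − z_{0.05}) = 0.7, so δ = z_{0.05} + z_{0.30} = 1.645 + 0.524 = 2.169.
δ = d·√n ⇒ n = (δ/d)² = (2.169 / 0.87)² = 6.22.
Rounding up, n = 7.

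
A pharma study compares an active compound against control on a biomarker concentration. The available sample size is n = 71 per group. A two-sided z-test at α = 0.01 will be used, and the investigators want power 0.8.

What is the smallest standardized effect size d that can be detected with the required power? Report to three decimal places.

d ≈ 0.574

Required noncentrality: δ = z_{0.005} + z_{0.20} = 2.576 + 0.842 = 3.417.
(The second rejection-region term Φ(−δ − z_{α/2}) is negligible and dropped.)
δ = d·√(n/2) ⇒ d = δ/√(n/2) = 3.417/√(71/2) = 0.5736.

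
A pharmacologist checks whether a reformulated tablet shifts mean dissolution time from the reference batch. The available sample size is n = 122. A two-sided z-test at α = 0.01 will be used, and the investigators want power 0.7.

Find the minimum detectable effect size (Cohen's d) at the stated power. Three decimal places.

d ≈ 0.281

Need Φ(δ − 2.576) = 0.7, so δ = 2.576 + 0.524 = 3.100.
(Lower-tail contribution to power is negligible for δ > 0.)
δ = d·√n ⇒ d = δ/√n = 3.100/√122 = 0.2807.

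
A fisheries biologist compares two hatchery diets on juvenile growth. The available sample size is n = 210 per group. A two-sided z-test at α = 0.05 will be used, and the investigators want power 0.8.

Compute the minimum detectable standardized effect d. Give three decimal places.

d ≈ 0.273

Required noncentrality: δ = z_{0.025} + z_{0.20} = 1.960 + 0.842 = 2.802.
(The second rejection-region term Φ(−δ − z_{α/2}) is negligible and dropped.)
δ = d·√(n/2) ⇒ d = δ/√(n/2) = 2.802/√(210/2) = 0.2734.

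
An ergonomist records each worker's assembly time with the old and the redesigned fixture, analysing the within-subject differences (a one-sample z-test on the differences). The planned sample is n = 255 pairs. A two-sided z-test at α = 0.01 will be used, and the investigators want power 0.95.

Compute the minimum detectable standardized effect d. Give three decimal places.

Required noncentrality: δ = z_{0.005} + z_{0.05} = 2.576 + 1.645 = 4.221.
(The second rejection-region term Φ(−δ − z_{α/2}) is negligible and dropped.)
δ = d·√n ⇒ d = δ/√n = 4.221/√255 = 0.2643.

d ≈ 0.264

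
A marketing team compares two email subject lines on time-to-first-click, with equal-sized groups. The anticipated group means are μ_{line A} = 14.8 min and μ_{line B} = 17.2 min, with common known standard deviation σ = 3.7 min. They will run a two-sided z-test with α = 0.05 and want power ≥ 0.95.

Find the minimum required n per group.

Standardized effect: d = |μ_{line A} − μ_{line B}| / σ = |14.8 − 17.2| / 3.7 = 0.6486
Set Φ(δ − 1.960) = 0.95; then δ − 1.960 = Φ⁻¹(0.95) = 1.645, giving δ = 3.605.
(Ignoring the negligible lower-tail rejection probability gives the usual closed-form inversion.)
δ = d·√(n/2) ⇒ n = 2(δ/d)² = 2 × (3.605 / 0.6486)² = 61.77.
Round up to the next whole unit.

n = 62 per group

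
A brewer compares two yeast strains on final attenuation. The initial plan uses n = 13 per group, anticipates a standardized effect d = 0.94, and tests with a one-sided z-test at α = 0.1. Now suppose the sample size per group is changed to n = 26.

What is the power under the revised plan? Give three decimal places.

With n = 26 per group: δ = d·√(n/2) = 0.94 × √(26/2) = 3.3892. Critical value z_{0.1} = 1.282.
Revised power = Φ(δ − 1.282) = Φ(2.108) = 0.9825.

Power ≈ 0.982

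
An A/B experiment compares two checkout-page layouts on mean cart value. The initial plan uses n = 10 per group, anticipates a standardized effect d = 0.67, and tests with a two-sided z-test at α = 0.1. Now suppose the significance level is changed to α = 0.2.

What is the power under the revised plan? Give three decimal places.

δ = d·√(n/2) = 0.67 × √(10/2) = 1.4982 (unchanged). New critical value: z_{0.1} = 1.282.
Revised power = Φ(δ − 1.282) + Φ(−δ − 1.282) = Φ(0.217) + Φ(-2.780) = 0.5857 + 0.0027 = 0.5885.

Power ≈ 0.588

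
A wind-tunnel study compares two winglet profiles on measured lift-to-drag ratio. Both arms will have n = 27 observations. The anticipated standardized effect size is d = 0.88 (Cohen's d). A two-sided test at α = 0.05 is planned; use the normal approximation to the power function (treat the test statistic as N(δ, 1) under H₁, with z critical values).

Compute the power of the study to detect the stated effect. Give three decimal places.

Power ≈ 0.899

Noncentrality parameter: δ = d·√(n/2) = 0.88 × √(27/2) = 3.2333
Critical value for a two-sided test at α = 0.05: z_{α/2} = 1.960.
Power = Φ(δ − 1.960) + Φ(−δ − 1.960) = Φ(1.273) + Φ(-5.193) = 0.8986 + 0.0000 = 0.8986.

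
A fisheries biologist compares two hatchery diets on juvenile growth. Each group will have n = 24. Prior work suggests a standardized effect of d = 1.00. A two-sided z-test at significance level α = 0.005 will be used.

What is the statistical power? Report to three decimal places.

Power ≈ 0.744

Noncentrality parameter: δ = d·√(n/2) = 1.00 × √(24/2) = 3.4641
Two-sided α = 0.005 → critical value z_{0.0025} = 2.807.
Power = Φ(δ − 2.807) + Φ(−δ − 2.807) = Φ(0.657) + Φ(-6.271) = 0.7444 + 0.0000 = 0.7444.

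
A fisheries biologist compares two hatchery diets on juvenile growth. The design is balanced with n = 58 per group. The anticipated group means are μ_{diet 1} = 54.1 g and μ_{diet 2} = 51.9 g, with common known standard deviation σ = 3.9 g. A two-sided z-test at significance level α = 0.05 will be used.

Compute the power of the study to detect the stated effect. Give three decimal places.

Power ≈ 0.859

Standardized effect: d = |μ_{diet 1} − μ_{diet 2}| / σ = |54.1 − 51.9| / 3.9 = 0.5641
Noncentrality parameter: δ = d·√(n/2) = 0.5641 × √(58/2) = 3.0378
Two-sided α = 0.05 → critical value z_{0.025} = 1.960.
Power = Φ(δ − 1.960) + Φ(−δ − 1.960) = Φ(1.078) + Φ(-4.998) = 0.8594 + 0.0000 = 0.8594.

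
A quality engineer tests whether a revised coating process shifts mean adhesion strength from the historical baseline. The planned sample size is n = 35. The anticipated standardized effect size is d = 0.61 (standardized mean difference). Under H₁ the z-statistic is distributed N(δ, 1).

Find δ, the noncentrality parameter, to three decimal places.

δ ≈ 3.609

δ = d·√n = 0.61 × √35 = 3.6088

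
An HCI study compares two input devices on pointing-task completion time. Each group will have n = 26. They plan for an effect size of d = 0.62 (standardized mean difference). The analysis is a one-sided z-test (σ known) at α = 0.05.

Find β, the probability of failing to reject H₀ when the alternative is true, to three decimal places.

Noncentrality parameter: δ = d·√(n/2) = 0.62 × √(26/2) = 2.2354
One-sided α = 0.05 → critical value z_{0.05} = 1.645.
Power = Φ(δ − 1.645) = Φ(0.591) = 0.7226.
Type II error: β = 1 − power = 1 − 0.7226 = 0.2774.

β ≈ 0.277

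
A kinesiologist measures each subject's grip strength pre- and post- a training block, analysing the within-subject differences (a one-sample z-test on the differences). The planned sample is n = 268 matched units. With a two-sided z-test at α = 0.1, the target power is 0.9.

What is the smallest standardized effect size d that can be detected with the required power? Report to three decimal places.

d ≈ 0.179

Required noncentrality: δ = z_{0.05} + z_{0.10} = 1.645 + 1.282 = 2.926.
(The second rejection-region term Φ(−δ − z_{α/2}) is negligible and dropped.)
δ = d·√n ⇒ d = δ/√n = 2.926/√268 = 0.1788.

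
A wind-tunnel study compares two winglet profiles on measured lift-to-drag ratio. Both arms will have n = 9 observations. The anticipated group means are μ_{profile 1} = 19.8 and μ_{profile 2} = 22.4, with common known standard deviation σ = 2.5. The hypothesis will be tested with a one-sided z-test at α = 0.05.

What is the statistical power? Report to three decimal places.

Standardized effect: d = |μ_{profile 1} − μ_{profile 2}| / σ = |19.8 − 22.4| / 2.5 = 1.0400
Noncentrality parameter: δ = d·√(n/2) = 1.0400 × √(9/2) = 2.2062
Critical value for a one-sided test at α = 0.05: z_α = 1.645.
Power = Φ(δ − 1.645) = Φ(0.561) = 0.7127.

Power ≈ 0.713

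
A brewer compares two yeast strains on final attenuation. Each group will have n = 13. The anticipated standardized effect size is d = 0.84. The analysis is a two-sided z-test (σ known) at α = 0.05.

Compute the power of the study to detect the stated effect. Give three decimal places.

Noncentrality parameter: δ = d·√(n/2) = 0.84 × √(13/2) = 2.1416
Two-sided α = 0.05 → critical value z_{0.025} = 1.960.
Power = Φ(δ − 1.960) + Φ(−δ − 1.960) = Φ(0.182) + Φ(-4.102) = 0.5721 + 0.0000 = 0.5721.

Power ≈ 0.572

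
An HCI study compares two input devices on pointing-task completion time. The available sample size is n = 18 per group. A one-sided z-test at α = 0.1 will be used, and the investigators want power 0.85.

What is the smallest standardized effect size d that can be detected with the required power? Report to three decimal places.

Need Φ(δ − 1.282) = 0.85, so δ = 1.282 + 1.036 = 2.318.
δ = d·√(n/2) ⇒ d = δ/√(n/2) = 2.318/√(18/2) = 0.7727.

d ≈ 0.773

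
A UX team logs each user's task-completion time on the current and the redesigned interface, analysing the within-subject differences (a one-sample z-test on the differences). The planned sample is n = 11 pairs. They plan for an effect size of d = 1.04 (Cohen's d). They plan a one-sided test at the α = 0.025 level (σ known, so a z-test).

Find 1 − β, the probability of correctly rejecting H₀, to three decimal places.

Power ≈ 0.932

Noncentrality parameter: δ = d·√n = 1.04 × √11 = 3.4493
Critical value for a one-sided test at α = 0.025: z_α = 1.960.
Power = Φ(δ − 1.960) = Φ(1.489) = 0.9318.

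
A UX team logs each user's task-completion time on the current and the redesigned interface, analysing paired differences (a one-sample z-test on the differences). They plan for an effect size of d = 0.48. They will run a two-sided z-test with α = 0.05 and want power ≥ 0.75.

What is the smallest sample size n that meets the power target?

For power 0.75 need Φ(δ − z_{0.025}) = 0.75, so δ = z_{0.025} + z_{0.25} = 1.960 + 0.674 = 2.634.
(Ignoring the negligible lower-tail rejection probability gives the usual closed-form inversion.)
δ = d·√n ⇒ n = (δ/d)² = (2.634 / 0.48)² = 30.12.
Round up to the next whole unit.

n = 31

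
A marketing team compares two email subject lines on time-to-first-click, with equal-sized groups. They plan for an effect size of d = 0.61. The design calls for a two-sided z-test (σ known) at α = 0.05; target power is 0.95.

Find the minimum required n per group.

Set Φ(δ − 1.960) = 0.95; then δ − 1.960 = Φ⁻¹(0.95) = 1.645, giving δ = 3.605.
(The Φ(−δ − z_{α/2}) term is vanishingly small for δ > 0 and is dropped in the standard sample-size formula.)
δ = d·√(n/2) ⇒ n = 2(δ/d)² = 2 × (3.605 / 0.61)² = 69.85.
Rounding up, n = 70 per group.

n = 70 per group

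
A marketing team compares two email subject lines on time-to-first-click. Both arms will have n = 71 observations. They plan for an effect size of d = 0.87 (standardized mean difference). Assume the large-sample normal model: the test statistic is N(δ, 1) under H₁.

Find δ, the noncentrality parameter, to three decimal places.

δ = d·√(n/2) = 0.87 × √(71/2) = 5.1836

δ ≈ 5.184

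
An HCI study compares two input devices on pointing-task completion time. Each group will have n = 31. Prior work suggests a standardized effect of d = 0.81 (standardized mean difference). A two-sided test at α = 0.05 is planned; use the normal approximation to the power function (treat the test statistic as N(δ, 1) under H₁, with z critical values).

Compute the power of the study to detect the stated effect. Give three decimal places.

Power ≈ 0.890

Noncentrality parameter: δ = d·√(n/2) = 0.81 × √(31/2) = 3.1890
Two-sided α = 0.05 → critical value z_{0.025} = 1.960.
Power = Φ(δ − 1.960) + Φ(−δ − 1.960) = Φ(1.229) + Φ(-5.149) = 0.8905 + 0.0000 = 0.8905.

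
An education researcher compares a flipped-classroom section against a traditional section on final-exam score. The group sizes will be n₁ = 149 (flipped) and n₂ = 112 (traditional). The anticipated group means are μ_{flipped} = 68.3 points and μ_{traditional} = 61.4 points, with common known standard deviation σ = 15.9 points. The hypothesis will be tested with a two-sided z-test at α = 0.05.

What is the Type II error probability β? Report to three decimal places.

Standardized effect: d = |μ_{flipped} − μ_{traditional}| / σ = |68.3 − 61.4| / 15.9 = 0.4340
Noncentrality parameter: δ = d / √(1/n₁ + 1/n₂) = 0.4340 / √(1/149 + 1/112) = 3.4700
Two-sided α = 0.05 → critical value z_{0.025} = 1.960.
Power = Φ(δ − 1.960) + Φ(−δ − 1.960) = Φ(1.510) + Φ(-5.430) = 0.9345 + 0.0000 = 0.9345.
Type II error: β = 1 − power = 1 − 0.9345 = 0.0655.

β ≈ 0.066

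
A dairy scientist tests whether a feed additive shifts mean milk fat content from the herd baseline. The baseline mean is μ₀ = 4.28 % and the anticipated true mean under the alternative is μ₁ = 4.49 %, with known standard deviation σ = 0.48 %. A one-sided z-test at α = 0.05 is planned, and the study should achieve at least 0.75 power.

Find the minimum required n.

n = 29

Standardized effect: d = |μ₁ − μ₀| / σ = |4.49 − 4.28| / 0.48 = 0.4375
For power 0.75 need Φ(δ − z_{0.05}) = 0.75, so δ = z_{0.05} + z_{0.25} = 1.645 + 0.674 = 2.319.
δ = d·√n ⇒ n = (δ/d)² = (2.319 / 0.4375)² = 28.10.
Round up to the next whole unit.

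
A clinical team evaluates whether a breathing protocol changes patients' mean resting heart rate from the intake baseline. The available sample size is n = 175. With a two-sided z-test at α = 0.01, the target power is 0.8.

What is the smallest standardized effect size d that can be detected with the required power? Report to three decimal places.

Required noncentrality: δ = z_{0.005} + z_{0.20} = 2.576 + 0.842 = 3.417.
(The second rejection-region term Φ(−δ − z_{α/2}) is negligible and dropped.)
δ = d·√n ⇒ d = δ/√n = 3.417/√175 = 0.2583.

d ≈ 0.258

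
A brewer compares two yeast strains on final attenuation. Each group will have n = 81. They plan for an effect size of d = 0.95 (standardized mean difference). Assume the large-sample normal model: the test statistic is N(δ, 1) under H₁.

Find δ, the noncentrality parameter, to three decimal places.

The noncentrality parameter scales effect size by the design's sample-size factor: δ = d·√(n/2) = 0.95 × √(81/2) = 6.0458

δ ≈ 6.046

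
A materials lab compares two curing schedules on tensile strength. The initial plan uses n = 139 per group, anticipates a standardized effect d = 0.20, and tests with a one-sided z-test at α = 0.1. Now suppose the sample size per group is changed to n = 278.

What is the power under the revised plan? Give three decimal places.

With n = 278 per group: δ = d·√(n/2) = 0.20 × √(278/2) = 2.3580. Critical value z_{0.1} = 1.282.
Revised power = P(Z > 1.282 − δ) = Φ(1.076) = 0.8591.

Power ≈ 0.859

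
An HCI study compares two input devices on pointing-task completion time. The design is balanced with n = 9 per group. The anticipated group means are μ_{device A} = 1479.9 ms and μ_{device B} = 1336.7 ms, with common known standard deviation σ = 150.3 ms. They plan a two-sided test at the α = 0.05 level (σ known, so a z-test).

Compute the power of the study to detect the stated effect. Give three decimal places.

Power ≈ 0.524

Standardized effect: d = |μ_{device A} − μ_{device B}| / σ = |1479.9 − 1336.7| / 150.3 = 0.9528
Noncentrality parameter: δ = d·√(n/2) = 0.9528 × √(9/2) = 2.0211
Critical value for a two-sided test at α = 0.05: z_{α/2} = 1.960.
Power = Φ(δ − 1.960) + Φ(−δ − 1.960) = Φ(0.061) + Φ(-3.981) = 0.5244 + 0.0000 = 0.5244.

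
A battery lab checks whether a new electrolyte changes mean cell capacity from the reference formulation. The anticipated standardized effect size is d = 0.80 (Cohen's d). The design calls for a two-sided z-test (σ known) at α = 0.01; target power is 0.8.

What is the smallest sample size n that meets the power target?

Set Φ(δ − 2.576) = 0.8; then δ − 2.576 = Φ⁻¹(0.8) = 0.842, giving δ = 3.417.
(Ignoring the negligible lower-tail rejection probability gives the usual closed-form inversion.)
δ = d·√n ⇒ n = (δ/d)² = (3.417 / 0.80)² = 18.25.
Round up to the next whole unit.

n = 19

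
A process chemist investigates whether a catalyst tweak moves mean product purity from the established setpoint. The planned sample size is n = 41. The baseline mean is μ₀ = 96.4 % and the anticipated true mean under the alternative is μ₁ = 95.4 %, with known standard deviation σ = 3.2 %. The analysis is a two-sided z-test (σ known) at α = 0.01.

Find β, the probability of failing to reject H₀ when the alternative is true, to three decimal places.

β ≈ 0.717

Standardized effect: d = |μ₁ − μ₀| / σ = |95.4 − 96.4| / 3.2 = 0.3125
Noncentrality parameter: δ = d·√n = 0.3125 × √41 = 2.0010
Two-sided α = 0.01 → critical value z_{0.005} = 2.576.
Power = Φ(δ − 2.576) + Φ(−δ − 2.576) = Φ(-0.575) + Φ(-4.577) = 0.2827 + 0.0000 = 0.2827.
Type II error: β = 1 − power = 1 − 0.2827 = 0.7173.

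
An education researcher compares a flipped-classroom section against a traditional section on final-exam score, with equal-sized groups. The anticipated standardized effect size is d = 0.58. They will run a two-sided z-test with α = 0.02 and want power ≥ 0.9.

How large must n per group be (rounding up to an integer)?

Set Φ(δ − 2.326) = 0.9; then δ − 2.326 = Φ⁻¹(0.9) = 1.282, giving δ = 3.608.
(Ignoring the negligible lower-tail rejection probability gives the usual closed-form inversion.)
δ = d·√(n/2) ⇒ n = 2(δ/d)² = 2 × (3.608 / 0.58)² = 77.39.
Round up to the next whole unit.

n = 78 per group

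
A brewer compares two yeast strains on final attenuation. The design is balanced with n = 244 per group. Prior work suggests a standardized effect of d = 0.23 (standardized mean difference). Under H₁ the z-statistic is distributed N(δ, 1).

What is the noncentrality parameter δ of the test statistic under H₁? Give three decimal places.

δ ≈ 2.540

δ = d·√(n/2) = 0.23 × √(244/2) = 2.5404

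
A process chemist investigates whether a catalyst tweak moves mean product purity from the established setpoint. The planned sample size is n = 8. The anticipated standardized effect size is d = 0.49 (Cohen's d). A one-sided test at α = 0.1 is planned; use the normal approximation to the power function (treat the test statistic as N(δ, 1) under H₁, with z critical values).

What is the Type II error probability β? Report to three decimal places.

β ≈ 0.458

Noncentrality parameter: δ = d·√n = 0.49 × √8 = 1.3859
One-sided α = 0.1 → critical value z_{0.1} = 1.282.
Power = P(Z > 1.282 − δ) = Φ(0.104) = 0.5416.
Type II error: β = 1 − power = 1 − 0.5416 = 0.4584.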